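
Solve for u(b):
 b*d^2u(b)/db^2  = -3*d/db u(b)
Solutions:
 u(b) = C1 + C2/b^2


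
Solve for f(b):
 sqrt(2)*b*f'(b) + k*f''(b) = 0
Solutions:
 f(b) = C1 + C2*sqrt(k)*erf(2^(3/4)*b*sqrt(1/k)/2)


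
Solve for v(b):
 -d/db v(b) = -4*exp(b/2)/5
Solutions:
 v(b) = C1 + 8*exp(b/2)/5


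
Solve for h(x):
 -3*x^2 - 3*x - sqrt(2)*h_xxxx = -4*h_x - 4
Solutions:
 h(x) = C1 + C4*exp(sqrt(2)*x) + x^3/4 + 3*x^2/8 - x + (C2*sin(sqrt(6)*x/2) + C3*cos(sqrt(6)*x/2))*exp(-sqrt(2)*x/2)


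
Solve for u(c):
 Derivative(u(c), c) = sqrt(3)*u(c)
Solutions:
 u(c) = C1*exp(sqrt(3)*c)


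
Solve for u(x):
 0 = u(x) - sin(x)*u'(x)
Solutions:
 u(x) = C1*sqrt(cos(x) - 1)/sqrt(cos(x) + 1)


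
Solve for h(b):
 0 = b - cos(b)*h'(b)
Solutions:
 h(b) = C1 + Integral(b/cos(b), b)


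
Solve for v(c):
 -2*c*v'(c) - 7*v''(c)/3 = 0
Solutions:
 v(c) = C1 + C2*erf(sqrt(21)*c/7)


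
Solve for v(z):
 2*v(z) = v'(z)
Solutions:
 v(z) = C1*exp(2*z)


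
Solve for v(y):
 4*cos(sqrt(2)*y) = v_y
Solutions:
 v(y) = C1 + 2*sqrt(2)*sin(sqrt(2)*y)


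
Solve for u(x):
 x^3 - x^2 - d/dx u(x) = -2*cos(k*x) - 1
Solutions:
 u(x) = C1 + x^4/4 - x^3/3 + x + 2*sin(k*x)/k


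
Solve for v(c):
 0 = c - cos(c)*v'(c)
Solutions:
 v(c) = C1 + Integral(c/cos(c), c)


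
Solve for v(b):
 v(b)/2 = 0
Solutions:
 v(b) = 0


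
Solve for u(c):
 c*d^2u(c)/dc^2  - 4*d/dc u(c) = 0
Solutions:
 u(c) = C1 + C2*c^5


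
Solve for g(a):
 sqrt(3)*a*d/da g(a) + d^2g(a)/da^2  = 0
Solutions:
 g(a) = C1 + C2*erf(sqrt(2)*3^(1/4)*a/2)


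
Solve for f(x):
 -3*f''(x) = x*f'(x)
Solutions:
 f(x) = C1 + C2*erf(sqrt(6)*x/6)


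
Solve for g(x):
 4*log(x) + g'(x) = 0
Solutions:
 g(x) = C1 - 4*x*log(x) + 4*x


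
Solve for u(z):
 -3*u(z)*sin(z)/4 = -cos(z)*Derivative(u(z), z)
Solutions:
 u(z) = C1/cos(z)^(3/4)


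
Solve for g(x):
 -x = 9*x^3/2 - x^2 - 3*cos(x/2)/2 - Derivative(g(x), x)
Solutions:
 g(x) = C1 + 9*x^4/8 - x^3/3 + x^2/2 - 3*sin(x/2)


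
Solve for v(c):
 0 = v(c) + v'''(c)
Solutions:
 v(c) = C3*exp(-c) + (C1*sin(sqrt(3)*c/2) + C2*cos(sqrt(3)*c/2))*exp(c/2)


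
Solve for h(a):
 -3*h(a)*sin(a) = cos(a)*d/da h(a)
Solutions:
 h(a) = C1*cos(a)^3


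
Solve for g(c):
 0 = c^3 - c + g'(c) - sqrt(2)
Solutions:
 g(c) = C1 - c^4/4 + c^2/2 + sqrt(2)*c


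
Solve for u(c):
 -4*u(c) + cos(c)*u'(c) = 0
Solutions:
 u(c) = C1*(sin(c)^2 + 2*sin(c) + 1)/(sin(c)^2 - 2*sin(c) + 1)


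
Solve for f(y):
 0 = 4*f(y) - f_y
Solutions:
 f(y) = C1*exp(4*y)


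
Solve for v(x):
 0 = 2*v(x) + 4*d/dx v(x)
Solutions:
 v(x) = C1*exp(-x/2)


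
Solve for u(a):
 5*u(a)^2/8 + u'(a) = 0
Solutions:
 u(a) = 8/(C1 + 5*a)


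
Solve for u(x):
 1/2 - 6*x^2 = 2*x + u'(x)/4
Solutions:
 u(x) = C1 - 8*x^3 - 4*x^2 + 2*x


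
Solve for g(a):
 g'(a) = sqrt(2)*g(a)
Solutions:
 g(a) = C1*exp(sqrt(2)*a)


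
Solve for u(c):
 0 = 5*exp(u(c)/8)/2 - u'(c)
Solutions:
 u(c) = 8*log(-1/(C1 + 5*c)) + 32*log(2)


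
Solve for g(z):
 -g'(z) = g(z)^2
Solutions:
 g(z) = 1/(C1 + z)


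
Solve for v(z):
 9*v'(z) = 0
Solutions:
 v(z) = C1


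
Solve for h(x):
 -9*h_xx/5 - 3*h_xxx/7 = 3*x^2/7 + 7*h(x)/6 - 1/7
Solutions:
 h(x) = C1*exp(x*(-84 + 42*2^(2/3)*63^(1/3)/(5*sqrt(3145) + 377)^(1/3) + 294^(1/3)*(5*sqrt(3145) + 377)^(1/3))/60)*sin(3^(1/6)*x*(-3^(2/3)*98^(1/3)*(5*sqrt(3145) + 377)^(1/3) + 126*2^(2/3)*7^(1/3)/(5*sqrt(3145) + 377)^(1/3))/60) + C2*exp(x*(-84 + 42*2^(2/3)*63^(1/3)/(5*sqrt(3145) + 377)^(1/3) + 294^(1/3)*(5*sqrt(3145) + 377)^(1/3))/60)*cos(3^(1/6)*x*(-3^(2/3)*98^(1/3)*(5*sqrt(3145) + 377)^(1/3) + 126*2^(2/3)*7^(1/3)/(5*sqrt(3145) + 377)^(1/3))/60) + C3*exp(-x*(42*2^(2/3)*63^(1/3)/(5*sqrt(3145) + 377)^(1/3) + 42 + 294^(1/3)*(5*sqrt(3145) + 377)^(1/3))/30) - 18*x^2/49 + 2154/1715


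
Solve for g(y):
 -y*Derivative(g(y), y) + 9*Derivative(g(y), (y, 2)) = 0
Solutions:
 g(y) = C1 + C2*erfi(sqrt(2)*y/6)


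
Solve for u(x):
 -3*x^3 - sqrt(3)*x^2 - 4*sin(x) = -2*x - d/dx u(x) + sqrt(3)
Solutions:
 u(x) = C1 + 3*x^4/4 + sqrt(3)*x^3/3 - x^2 + sqrt(3)*x - 4*cos(x)


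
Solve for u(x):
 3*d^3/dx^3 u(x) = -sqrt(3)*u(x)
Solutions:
 u(x) = C3*exp(-3^(5/6)*x/3) + (C1*sin(3^(1/3)*x/2) + C2*cos(3^(1/3)*x/2))*exp(3^(5/6)*x/6)


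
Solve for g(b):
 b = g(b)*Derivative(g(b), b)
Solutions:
 g(b) = -sqrt(C1 + b^2)
 g(b) = sqrt(C1 + b^2)


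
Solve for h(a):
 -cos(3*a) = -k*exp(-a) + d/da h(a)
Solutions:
 h(a) = C1 - k*exp(-a) - sin(3*a)/3


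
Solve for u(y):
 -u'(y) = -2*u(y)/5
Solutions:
 u(y) = C1*exp(2*y/5)


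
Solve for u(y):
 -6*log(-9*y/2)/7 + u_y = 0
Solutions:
 u(y) = C1 + 6*y*log(-y)/7 + 6*y*(-1 - log(2) + 2*log(3))/7


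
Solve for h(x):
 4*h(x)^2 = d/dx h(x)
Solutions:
 h(x) = -1/(C1 + 4*x)


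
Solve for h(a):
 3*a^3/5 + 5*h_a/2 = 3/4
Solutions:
 h(a) = C1 - 3*a^4/50 + 3*a/10


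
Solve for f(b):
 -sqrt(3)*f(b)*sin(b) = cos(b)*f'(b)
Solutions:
 f(b) = C1*cos(b)^(sqrt(3))


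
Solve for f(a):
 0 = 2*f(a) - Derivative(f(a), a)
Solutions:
 f(a) = C1*exp(2*a)


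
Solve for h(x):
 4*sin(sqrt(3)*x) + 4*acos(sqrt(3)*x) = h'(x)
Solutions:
 h(x) = C1 + 4*x*acos(sqrt(3)*x) - 4*sqrt(3)*sqrt(1 - 3*x^2)/3 - 4*sqrt(3)*cos(sqrt(3)*x)/3


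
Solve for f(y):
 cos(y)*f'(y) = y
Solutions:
 f(y) = C1 + Integral(y/cos(y), y)


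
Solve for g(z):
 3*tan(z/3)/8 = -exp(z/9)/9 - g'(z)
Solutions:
 g(z) = C1 - exp(z/9) + 9*log(cos(z/3))/8


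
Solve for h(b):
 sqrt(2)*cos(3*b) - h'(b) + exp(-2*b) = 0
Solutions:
 h(b) = C1 + sqrt(2)*sin(3*b)/3 - exp(-2*b)/2


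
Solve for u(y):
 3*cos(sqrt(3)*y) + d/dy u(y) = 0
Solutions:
 u(y) = C1 - sqrt(3)*sin(sqrt(3)*y)


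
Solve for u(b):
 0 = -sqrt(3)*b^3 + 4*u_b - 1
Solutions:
 u(b) = C1 + sqrt(3)*b^4/16 + b/4


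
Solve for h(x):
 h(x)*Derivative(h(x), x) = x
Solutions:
 h(x) = -sqrt(C1 + x^2)
 h(x) = sqrt(C1 + x^2)


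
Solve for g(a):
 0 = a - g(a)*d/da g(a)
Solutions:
 g(a) = -sqrt(C1 + a^2)
 g(a) = sqrt(C1 + a^2)


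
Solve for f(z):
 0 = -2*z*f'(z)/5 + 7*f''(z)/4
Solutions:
 f(z) = C1 + C2*erfi(2*sqrt(35)*z/35)


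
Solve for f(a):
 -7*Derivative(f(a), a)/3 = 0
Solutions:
 f(a) = C1


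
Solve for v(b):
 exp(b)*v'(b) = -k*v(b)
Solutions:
 v(b) = C1*exp(k*exp(-b))


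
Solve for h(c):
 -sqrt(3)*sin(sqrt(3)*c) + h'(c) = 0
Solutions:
 h(c) = C1 - cos(sqrt(3)*c)


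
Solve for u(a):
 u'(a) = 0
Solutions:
 u(a) = C1


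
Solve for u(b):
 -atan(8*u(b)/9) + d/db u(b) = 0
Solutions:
 Integral(1/atan(8*_y/9), (_y, u(b))) = C1 + b


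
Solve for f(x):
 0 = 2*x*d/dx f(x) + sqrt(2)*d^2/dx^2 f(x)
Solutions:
 f(x) = C1 + C2*erf(2^(3/4)*x/2)


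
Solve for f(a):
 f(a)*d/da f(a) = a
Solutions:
 f(a) = -sqrt(C1 + a^2)
 f(a) = sqrt(C1 + a^2)


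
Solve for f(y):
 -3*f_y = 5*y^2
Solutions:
 f(y) = C1 - 5*y^3/9


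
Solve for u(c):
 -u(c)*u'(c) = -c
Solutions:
 u(c) = -sqrt(C1 + c^2)
 u(c) = sqrt(C1 + c^2)


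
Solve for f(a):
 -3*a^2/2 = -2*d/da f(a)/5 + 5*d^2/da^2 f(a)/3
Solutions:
 f(a) = C1 + C2*exp(6*a/25) + 5*a^3/4 + 125*a^2/8 + 3125*a/24


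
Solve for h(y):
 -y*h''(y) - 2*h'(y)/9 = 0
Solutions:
 h(y) = C1 + C2*y^(7/9)


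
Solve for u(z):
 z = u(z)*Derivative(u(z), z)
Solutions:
 u(z) = -sqrt(C1 + z^2)
 u(z) = sqrt(C1 + z^2)


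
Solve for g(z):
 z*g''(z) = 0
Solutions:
 g(z) = C1 + C2*z


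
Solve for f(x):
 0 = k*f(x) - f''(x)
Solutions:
 f(x) = C1*exp(-sqrt(k)*x) + C2*exp(sqrt(k)*x)


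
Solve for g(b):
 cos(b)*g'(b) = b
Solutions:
 g(b) = C1 + Integral(b/cos(b), b)


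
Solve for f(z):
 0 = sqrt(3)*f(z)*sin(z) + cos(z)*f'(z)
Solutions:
 f(z) = C1*cos(z)^(sqrt(3))


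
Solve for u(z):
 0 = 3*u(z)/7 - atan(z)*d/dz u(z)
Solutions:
 u(z) = C1*exp(3*Integral(1/atan(z), z)/7)


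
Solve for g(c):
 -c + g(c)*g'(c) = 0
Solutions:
 g(c) = -sqrt(C1 + c^2)
 g(c) = sqrt(C1 + c^2)


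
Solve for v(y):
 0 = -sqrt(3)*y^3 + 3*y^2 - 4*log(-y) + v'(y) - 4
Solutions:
 v(y) = C1 + sqrt(3)*y^4/4 - y^3 + 4*y*log(-y)


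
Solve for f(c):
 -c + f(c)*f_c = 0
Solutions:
 f(c) = -sqrt(C1 + c^2)
 f(c) = sqrt(C1 + c^2)


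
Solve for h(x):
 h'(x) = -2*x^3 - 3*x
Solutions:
 h(x) = C1 - x^4/2 - 3*x^2/2


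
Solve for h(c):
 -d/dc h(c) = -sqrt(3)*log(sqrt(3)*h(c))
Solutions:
 -2*sqrt(3)*Integral(1/(2*log(_y) + log(3)), (_y, h(c)))/3 = C1 - c


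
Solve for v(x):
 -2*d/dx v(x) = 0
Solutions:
 v(x) = C1


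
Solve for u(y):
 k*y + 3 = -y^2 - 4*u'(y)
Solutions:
 u(y) = C1 - k*y^2/8 - y^3/12 - 3*y/4


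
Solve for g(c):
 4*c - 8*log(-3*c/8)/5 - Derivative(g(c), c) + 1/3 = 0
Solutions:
 g(c) = C1 + 2*c^2 - 8*c*log(-c)/5 + c*(-24*log(3) + 29 + 72*log(2))/15


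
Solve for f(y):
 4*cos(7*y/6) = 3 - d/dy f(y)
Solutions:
 f(y) = C1 + 3*y - 24*sin(7*y/6)/7


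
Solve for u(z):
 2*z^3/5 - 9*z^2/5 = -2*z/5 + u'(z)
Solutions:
 u(z) = C1 + z^4/10 - 3*z^3/5 + z^2/5


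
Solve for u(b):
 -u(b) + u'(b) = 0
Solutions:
 u(b) = C1*exp(b)


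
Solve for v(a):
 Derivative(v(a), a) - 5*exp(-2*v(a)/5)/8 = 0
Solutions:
 v(a) = 5*log(-sqrt(C1 + 5*a)) - 5*log(10) + 5*log(5)/2
 v(a) = 5*log(C1 + 5*a)/2 - 5*log(10) + 5*log(5)/2


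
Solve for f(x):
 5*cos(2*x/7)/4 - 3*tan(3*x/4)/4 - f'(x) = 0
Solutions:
 f(x) = C1 + log(cos(3*x/4)) + 35*sin(2*x/7)/8


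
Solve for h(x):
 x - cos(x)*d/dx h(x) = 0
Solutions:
 h(x) = C1 + Integral(x/cos(x), x)


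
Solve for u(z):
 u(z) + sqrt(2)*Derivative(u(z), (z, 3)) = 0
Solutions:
 u(z) = C3*exp(-2^(5/6)*z/2) + (C1*sin(2^(5/6)*sqrt(3)*z/4) + C2*cos(2^(5/6)*sqrt(3)*z/4))*exp(2^(5/6)*z/4)


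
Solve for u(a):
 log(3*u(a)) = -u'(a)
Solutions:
 Integral(1/(log(_y) + log(3)), (_y, u(a))) = C1 - a


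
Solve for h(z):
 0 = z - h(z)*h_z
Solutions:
 h(z) = -sqrt(C1 + z^2)
 h(z) = sqrt(C1 + z^2)


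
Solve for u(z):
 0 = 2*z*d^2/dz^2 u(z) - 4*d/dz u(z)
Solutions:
 u(z) = C1 + C2*z^3


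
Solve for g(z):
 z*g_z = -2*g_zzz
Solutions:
 g(z) = C1 + Integral(C2*airyai(-2^(2/3)*z/2) + C3*airybi(-2^(2/3)*z/2), z)


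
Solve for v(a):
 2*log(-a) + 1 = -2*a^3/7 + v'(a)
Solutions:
 v(a) = C1 + a^4/14 + 2*a*log(-a) - a


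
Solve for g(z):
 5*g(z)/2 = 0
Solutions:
 g(z) = 0


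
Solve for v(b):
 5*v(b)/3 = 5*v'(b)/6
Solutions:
 v(b) = C1*exp(2*b)


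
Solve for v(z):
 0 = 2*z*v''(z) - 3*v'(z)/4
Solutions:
 v(z) = C1 + C2*z^(11/8)


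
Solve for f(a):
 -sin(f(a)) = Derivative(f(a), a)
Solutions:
 f(a) = -acos((-C1 - exp(2*a))/(C1 - exp(2*a))) + 2*pi
 f(a) = acos((-C1 - exp(2*a))/(C1 - exp(2*a)))


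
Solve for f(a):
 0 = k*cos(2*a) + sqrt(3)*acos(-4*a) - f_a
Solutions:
 f(a) = C1 + k*sin(2*a)/2 + sqrt(3)*(a*acos(-4*a) + sqrt(1 - 16*a^2)/4)


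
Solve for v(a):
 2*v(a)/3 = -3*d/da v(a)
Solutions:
 v(a) = C1*exp(-2*a/9)


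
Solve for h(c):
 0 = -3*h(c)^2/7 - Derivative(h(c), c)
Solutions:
 h(c) = 7/(C1 + 3*c)


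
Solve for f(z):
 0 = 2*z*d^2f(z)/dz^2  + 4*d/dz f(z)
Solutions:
 f(z) = C1 + C2/z


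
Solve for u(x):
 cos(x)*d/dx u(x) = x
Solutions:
 u(x) = C1 + Integral(x/cos(x), x)


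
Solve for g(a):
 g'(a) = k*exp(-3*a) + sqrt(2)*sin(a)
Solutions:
 g(a) = C1 - k*exp(-3*a)/3 - sqrt(2)*cos(a)


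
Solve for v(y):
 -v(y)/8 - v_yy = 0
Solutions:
 v(y) = C1*sin(sqrt(2)*y/4) + C2*cos(sqrt(2)*y/4)


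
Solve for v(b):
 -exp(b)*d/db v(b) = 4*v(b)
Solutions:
 v(b) = C1*exp(4*exp(-b))


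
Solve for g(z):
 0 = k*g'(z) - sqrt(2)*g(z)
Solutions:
 g(z) = C1*exp(sqrt(2)*z/k)


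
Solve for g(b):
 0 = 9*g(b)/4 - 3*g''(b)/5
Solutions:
 g(b) = C1*exp(-sqrt(15)*b/2) + C2*exp(sqrt(15)*b/2)


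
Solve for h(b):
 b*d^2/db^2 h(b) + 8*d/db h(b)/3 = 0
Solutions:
 h(b) = C1 + C2/b^(5/3)


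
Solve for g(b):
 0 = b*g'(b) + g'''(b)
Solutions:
 g(b) = C1 + Integral(C2*airyai(-b) + C3*airybi(-b), b)


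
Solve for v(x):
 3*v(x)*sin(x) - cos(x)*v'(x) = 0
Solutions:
 v(x) = C1/cos(x)^3


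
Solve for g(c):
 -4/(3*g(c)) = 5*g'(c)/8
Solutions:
 g(c) = -sqrt(C1 - 960*c)/15
 g(c) = sqrt(C1 - 960*c)/15


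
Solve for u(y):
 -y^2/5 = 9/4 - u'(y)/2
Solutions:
 u(y) = C1 + 2*y^3/15 + 9*y/2


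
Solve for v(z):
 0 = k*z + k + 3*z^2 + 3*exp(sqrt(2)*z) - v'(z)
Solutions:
 v(z) = C1 + k*z^2/2 + k*z + z^3 + 3*sqrt(2)*exp(sqrt(2)*z)/2


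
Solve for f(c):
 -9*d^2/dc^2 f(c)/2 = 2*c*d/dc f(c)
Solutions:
 f(c) = C1 + C2*erf(sqrt(2)*c/3)


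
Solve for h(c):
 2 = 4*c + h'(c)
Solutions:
 h(c) = C1 - 2*c^2 + 2*c


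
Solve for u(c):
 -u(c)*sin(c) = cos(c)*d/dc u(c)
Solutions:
 u(c) = C1*cos(c)


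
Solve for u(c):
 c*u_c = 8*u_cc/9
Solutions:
 u(c) = C1 + C2*erfi(3*c/4)


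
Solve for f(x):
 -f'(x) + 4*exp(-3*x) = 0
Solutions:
 f(x) = C1 - 4*exp(-3*x)/3


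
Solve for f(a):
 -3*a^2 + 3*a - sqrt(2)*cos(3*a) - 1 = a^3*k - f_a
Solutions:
 f(a) = C1 + a^4*k/4 + a^3 - 3*a^2/2 + a + sqrt(2)*sin(3*a)/3


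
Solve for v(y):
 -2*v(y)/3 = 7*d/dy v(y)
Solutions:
 v(y) = C1*exp(-2*y/21)


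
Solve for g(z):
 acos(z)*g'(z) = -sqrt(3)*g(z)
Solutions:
 g(z) = C1*exp(-sqrt(3)*Integral(1/acos(z), z))


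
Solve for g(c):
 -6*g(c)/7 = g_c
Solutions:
 g(c) = C1*exp(-6*c/7)


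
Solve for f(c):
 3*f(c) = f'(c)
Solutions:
 f(c) = C1*exp(3*c)


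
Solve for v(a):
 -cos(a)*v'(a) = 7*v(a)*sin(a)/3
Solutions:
 v(a) = C1*cos(a)^(7/3)


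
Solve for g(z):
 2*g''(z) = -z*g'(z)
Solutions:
 g(z) = C1 + C2*erf(z/2)


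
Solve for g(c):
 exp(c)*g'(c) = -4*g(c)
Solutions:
 g(c) = C1*exp(4*exp(-c))


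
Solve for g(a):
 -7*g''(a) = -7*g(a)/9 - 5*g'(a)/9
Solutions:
 g(a) = C1*exp(a*(5 - sqrt(1789))/126) + C2*exp(a*(5 + sqrt(1789))/126)


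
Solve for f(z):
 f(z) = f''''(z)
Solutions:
 f(z) = C1*exp(-z) + C2*exp(z) + C3*sin(z) + C4*cos(z)


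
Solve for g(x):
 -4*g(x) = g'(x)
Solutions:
 g(x) = C1*exp(-4*x)


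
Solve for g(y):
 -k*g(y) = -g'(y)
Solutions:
 g(y) = C1*exp(k*y)


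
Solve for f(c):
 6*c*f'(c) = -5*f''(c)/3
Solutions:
 f(c) = C1 + C2*erf(3*sqrt(5)*c/5)


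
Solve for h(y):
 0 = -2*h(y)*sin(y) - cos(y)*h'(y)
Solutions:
 h(y) = C1*cos(y)^2


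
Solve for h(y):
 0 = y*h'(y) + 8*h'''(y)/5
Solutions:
 h(y) = C1 + Integral(C2*airyai(-5^(1/3)*y/2) + C3*airybi(-5^(1/3)*y/2), y)


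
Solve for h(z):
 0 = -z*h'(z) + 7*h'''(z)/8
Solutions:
 h(z) = C1 + Integral(C2*airyai(2*7^(2/3)*z/7) + C3*airybi(2*7^(2/3)*z/7), z)


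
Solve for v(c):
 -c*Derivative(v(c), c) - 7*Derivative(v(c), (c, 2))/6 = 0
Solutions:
 v(c) = C1 + C2*erf(sqrt(21)*c/7)


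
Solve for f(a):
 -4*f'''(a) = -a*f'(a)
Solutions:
 f(a) = C1 + Integral(C2*airyai(2^(1/3)*a/2) + C3*airybi(2^(1/3)*a/2), a)


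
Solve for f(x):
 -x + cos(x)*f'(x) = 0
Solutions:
 f(x) = C1 + Integral(x/cos(x), x)


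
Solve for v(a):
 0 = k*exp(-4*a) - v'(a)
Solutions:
 v(a) = C1 - k*exp(-4*a)/4


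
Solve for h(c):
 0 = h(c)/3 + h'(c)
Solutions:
 h(c) = C1*exp(-c/3)


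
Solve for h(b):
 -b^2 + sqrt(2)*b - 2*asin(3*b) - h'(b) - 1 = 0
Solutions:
 h(b) = C1 - b^3/3 + sqrt(2)*b^2/2 - 2*b*asin(3*b) - b - 2*sqrt(1 - 9*b^2)/3


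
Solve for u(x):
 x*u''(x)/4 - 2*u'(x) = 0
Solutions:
 u(x) = C1 + C2*x^9


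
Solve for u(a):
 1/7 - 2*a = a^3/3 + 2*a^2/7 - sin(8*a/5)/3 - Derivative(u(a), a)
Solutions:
 u(a) = C1 + a^4/12 + 2*a^3/21 + a^2 - a/7 + 5*cos(8*a/5)/24


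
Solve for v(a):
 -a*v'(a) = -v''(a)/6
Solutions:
 v(a) = C1 + C2*erfi(sqrt(3)*a)


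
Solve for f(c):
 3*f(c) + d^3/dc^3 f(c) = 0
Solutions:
 f(c) = C3*exp(-3^(1/3)*c) + (C1*sin(3^(5/6)*c/2) + C2*cos(3^(5/6)*c/2))*exp(3^(1/3)*c/2)


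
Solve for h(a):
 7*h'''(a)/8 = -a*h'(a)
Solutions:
 h(a) = C1 + Integral(C2*airyai(-2*7^(2/3)*a/7) + C3*airybi(-2*7^(2/3)*a/7), a)


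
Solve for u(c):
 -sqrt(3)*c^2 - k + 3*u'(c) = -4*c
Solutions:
 u(c) = C1 + sqrt(3)*c^3/9 - 2*c^2/3 + c*k/3


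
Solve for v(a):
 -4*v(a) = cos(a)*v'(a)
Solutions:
 v(a) = C1*(sin(a)^2 - 2*sin(a) + 1)/(sin(a)^2 + 2*sin(a) + 1)


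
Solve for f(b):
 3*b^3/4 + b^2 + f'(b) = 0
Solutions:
 f(b) = C1 - 3*b^4/16 - b^3/3


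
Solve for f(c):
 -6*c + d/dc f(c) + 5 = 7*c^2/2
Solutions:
 f(c) = C1 + 7*c^3/6 + 3*c^2 - 5*c


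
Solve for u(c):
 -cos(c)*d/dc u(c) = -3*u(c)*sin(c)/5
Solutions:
 u(c) = C1/cos(c)^(3/5)


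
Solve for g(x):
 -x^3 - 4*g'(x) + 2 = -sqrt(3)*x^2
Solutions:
 g(x) = C1 - x^4/16 + sqrt(3)*x^3/12 + x/2


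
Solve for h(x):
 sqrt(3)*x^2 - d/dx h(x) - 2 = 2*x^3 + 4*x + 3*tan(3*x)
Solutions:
 h(x) = C1 - x^4/2 + sqrt(3)*x^3/3 - 2*x^2 - 2*x + log(cos(3*x))


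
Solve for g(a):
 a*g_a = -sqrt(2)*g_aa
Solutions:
 g(a) = C1 + C2*erf(2^(1/4)*a/2)


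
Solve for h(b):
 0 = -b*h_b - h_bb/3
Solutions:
 h(b) = C1 + C2*erf(sqrt(6)*b/2)


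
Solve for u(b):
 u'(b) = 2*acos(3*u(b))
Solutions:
 Integral(1/acos(3*_y), (_y, u(b))) = C1 + 2*b


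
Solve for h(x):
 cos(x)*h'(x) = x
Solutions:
 h(x) = C1 + Integral(x/cos(x), x)


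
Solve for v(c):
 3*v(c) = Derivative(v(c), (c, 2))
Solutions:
 v(c) = C1*exp(-sqrt(3)*c) + C2*exp(sqrt(3)*c)


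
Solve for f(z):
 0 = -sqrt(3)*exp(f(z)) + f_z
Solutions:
 f(z) = log(-1/(C1 + sqrt(3)*z))


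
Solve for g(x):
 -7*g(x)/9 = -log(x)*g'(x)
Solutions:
 g(x) = C1*exp(7*li(x)/9)


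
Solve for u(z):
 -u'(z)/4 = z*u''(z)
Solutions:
 u(z) = C1 + C2*z^(3/4)


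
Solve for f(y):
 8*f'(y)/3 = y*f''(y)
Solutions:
 f(y) = C1 + C2*y^(11/3)


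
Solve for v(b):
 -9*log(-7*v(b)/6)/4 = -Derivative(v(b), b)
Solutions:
 -4*Integral(1/(log(-_y) - log(6) + log(7)), (_y, v(b)))/9 = C1 - b


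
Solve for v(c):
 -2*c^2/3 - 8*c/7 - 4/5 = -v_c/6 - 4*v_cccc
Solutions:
 v(c) = C1 + C4*exp(-3^(2/3)*c/6) + 4*c^3/3 + 24*c^2/7 + 24*c/5 + (C2*sin(3^(1/6)*c/4) + C3*cos(3^(1/6)*c/4))*exp(3^(2/3)*c/12)


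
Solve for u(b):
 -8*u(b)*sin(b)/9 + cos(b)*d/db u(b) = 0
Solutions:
 u(b) = C1/cos(b)^(8/9)


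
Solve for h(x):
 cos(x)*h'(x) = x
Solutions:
 h(x) = C1 + Integral(x/cos(x), x)


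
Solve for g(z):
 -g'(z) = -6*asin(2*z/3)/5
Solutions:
 g(z) = C1 + 6*z*asin(2*z/3)/5 + 3*sqrt(9 - 4*z^2)/5


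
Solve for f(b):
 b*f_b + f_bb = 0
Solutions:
 f(b) = C1 + C2*erf(sqrt(2)*b/2)


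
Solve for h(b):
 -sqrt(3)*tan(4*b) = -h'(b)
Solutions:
 h(b) = C1 - sqrt(3)*log(cos(4*b))/4


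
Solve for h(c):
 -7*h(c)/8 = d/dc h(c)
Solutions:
 h(c) = C1*exp(-7*c/8)


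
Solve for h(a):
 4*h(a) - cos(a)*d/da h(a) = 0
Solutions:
 h(a) = C1*(sin(a)^2 + 2*sin(a) + 1)/(sin(a)^2 - 2*sin(a) + 1)


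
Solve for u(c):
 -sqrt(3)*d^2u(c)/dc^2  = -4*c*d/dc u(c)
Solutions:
 u(c) = C1 + C2*erfi(sqrt(2)*3^(3/4)*c/3)


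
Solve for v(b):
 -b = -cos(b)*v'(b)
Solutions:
 v(b) = C1 + Integral(b/cos(b), b)


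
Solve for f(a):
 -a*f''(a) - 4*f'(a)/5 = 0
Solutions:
 f(a) = C1 + C2*a^(1/5)


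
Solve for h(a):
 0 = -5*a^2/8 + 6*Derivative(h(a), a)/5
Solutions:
 h(a) = C1 + 25*a^3/144


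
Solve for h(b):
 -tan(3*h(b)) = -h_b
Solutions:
 h(b) = -asin(C1*exp(3*b))/3 + pi/3
 h(b) = asin(C1*exp(3*b))/3


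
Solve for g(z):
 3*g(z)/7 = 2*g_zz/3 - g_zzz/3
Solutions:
 g(z) = C1*exp(z*(56*14^(1/3)/(9*sqrt(57) + 131)^(1/3) + 14^(2/3)*(9*sqrt(57) + 131)^(1/3) + 56)/84)*sin(14^(1/3)*sqrt(3)*z*(-14^(1/3)*(9*sqrt(57) + 131)^(1/3) + 56/(9*sqrt(57) + 131)^(1/3))/84) + C2*exp(z*(56*14^(1/3)/(9*sqrt(57) + 131)^(1/3) + 14^(2/3)*(9*sqrt(57) + 131)^(1/3) + 56)/84)*cos(14^(1/3)*sqrt(3)*z*(-14^(1/3)*(9*sqrt(57) + 131)^(1/3) + 56/(9*sqrt(57) + 131)^(1/3))/84) + C3*exp(z*(-14^(2/3)*(9*sqrt(57) + 131)^(1/3) - 56*14^(1/3)/(9*sqrt(57) + 131)^(1/3) + 28)/42)


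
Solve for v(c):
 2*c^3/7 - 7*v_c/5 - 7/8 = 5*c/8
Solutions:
 v(c) = C1 + 5*c^4/98 - 25*c^2/112 - 5*c/8


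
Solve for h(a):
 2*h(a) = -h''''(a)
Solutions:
 h(a) = (C1*sin(2^(3/4)*a/2) + C2*cos(2^(3/4)*a/2))*exp(-2^(3/4)*a/2) + (C3*sin(2^(3/4)*a/2) + C4*cos(2^(3/4)*a/2))*exp(2^(3/4)*a/2)


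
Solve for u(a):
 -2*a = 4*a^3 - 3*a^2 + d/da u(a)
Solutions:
 u(a) = C1 - a^4 + a^3 - a^2


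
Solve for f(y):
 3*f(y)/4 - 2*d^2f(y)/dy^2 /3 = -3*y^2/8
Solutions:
 f(y) = C1*exp(-3*sqrt(2)*y/4) + C2*exp(3*sqrt(2)*y/4) - y^2/2 - 8/9


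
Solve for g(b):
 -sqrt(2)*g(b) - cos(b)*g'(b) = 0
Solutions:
 g(b) = C1*(sin(b) - 1)^(sqrt(2)/2)/(sin(b) + 1)^(sqrt(2)/2)


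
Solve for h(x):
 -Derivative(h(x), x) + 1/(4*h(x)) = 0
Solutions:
 h(x) = -sqrt(C1 + 2*x)/2
 h(x) = sqrt(C1 + 2*x)/2


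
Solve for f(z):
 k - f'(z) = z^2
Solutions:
 f(z) = C1 + k*z - z^3/3


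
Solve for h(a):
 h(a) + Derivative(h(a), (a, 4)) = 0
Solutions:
 h(a) = (C1*sin(sqrt(2)*a/2) + C2*cos(sqrt(2)*a/2))*exp(-sqrt(2)*a/2) + (C3*sin(sqrt(2)*a/2) + C4*cos(sqrt(2)*a/2))*exp(sqrt(2)*a/2)


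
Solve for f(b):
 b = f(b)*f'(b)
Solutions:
 f(b) = -sqrt(C1 + b^2)
 f(b) = sqrt(C1 + b^2)


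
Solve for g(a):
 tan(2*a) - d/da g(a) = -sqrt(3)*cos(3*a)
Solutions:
 g(a) = C1 - log(cos(2*a))/2 + sqrt(3)*sin(3*a)/3


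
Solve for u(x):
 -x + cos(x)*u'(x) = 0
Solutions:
 u(x) = C1 + Integral(x/cos(x), x)


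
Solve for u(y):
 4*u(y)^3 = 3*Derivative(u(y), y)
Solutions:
 u(y) = -sqrt(6)*sqrt(-1/(C1 + 4*y))/2
 u(y) = sqrt(6)*sqrt(-1/(C1 + 4*y))/2


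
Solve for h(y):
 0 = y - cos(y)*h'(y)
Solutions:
 h(y) = C1 + Integral(y/cos(y), y)


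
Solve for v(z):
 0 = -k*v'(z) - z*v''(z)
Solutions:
 v(z) = C1 + z^(1 - re(k))*(C2*sin(log(z)*Abs(im(k))) + C3*cos(log(z)*im(k)))


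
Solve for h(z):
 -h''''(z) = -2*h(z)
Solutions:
 h(z) = C1*exp(-2^(1/4)*z) + C2*exp(2^(1/4)*z) + C3*sin(2^(1/4)*z) + C4*cos(2^(1/4)*z)


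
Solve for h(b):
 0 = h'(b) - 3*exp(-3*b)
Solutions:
 h(b) = C1 - exp(-3*b)


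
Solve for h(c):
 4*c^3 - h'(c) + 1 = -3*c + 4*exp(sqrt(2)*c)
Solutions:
 h(c) = C1 + c^4 + 3*c^2/2 + c - 2*sqrt(2)*exp(sqrt(2)*c)


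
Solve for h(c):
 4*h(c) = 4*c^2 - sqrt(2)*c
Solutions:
 h(c) = c*(4*c - sqrt(2))/4


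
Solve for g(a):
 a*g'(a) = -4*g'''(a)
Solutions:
 g(a) = C1 + Integral(C2*airyai(-2^(1/3)*a/2) + C3*airybi(-2^(1/3)*a/2), a)


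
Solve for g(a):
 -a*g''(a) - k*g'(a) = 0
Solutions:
 g(a) = C1 + a^(1 - re(k))*(C2*sin(log(a)*Abs(im(k))) + C3*cos(log(a)*im(k)))


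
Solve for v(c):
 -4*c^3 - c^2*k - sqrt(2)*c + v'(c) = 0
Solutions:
 v(c) = C1 + c^4 + c^3*k/3 + sqrt(2)*c^2/2


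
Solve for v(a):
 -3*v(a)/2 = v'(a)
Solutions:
 v(a) = C1*exp(-3*a/2)


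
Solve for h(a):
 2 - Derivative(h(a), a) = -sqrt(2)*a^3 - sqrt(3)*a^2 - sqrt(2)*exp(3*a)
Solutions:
 h(a) = C1 + sqrt(2)*a^4/4 + sqrt(3)*a^3/3 + 2*a + sqrt(2)*exp(3*a)/3


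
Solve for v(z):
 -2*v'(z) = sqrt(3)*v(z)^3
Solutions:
 v(z) = -sqrt(-1/(C1 - sqrt(3)*z))
 v(z) = sqrt(-1/(C1 - sqrt(3)*z))


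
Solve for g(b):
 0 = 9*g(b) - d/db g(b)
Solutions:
 g(b) = C1*exp(9*b)


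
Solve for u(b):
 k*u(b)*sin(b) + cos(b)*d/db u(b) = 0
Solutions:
 u(b) = C1*exp(k*log(cos(b)))


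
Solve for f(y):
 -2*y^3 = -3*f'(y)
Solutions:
 f(y) = C1 + y^4/6


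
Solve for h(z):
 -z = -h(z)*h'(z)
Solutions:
 h(z) = -sqrt(C1 + z^2)
 h(z) = sqrt(C1 + z^2)


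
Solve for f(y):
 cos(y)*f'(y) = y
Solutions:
 f(y) = C1 + Integral(y/cos(y), y)


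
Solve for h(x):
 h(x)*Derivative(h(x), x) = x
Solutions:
 h(x) = -sqrt(C1 + x^2)
 h(x) = sqrt(C1 + x^2)


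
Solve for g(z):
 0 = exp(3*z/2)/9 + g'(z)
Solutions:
 g(z) = C1 - 2*exp(3*z/2)/27


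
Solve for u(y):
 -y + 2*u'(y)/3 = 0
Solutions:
 u(y) = C1 + 3*y^2/4


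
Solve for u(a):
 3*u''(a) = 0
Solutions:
 u(a) = C1 + C2*a


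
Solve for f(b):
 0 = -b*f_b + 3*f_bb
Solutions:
 f(b) = C1 + C2*erfi(sqrt(6)*b/6)


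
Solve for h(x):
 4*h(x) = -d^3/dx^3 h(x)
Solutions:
 h(x) = C3*exp(-2^(2/3)*x) + (C1*sin(2^(2/3)*sqrt(3)*x/2) + C2*cos(2^(2/3)*sqrt(3)*x/2))*exp(2^(2/3)*x/2)


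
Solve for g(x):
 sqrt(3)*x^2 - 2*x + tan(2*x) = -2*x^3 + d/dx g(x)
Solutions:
 g(x) = C1 + x^4/2 + sqrt(3)*x^3/3 - x^2 - log(cos(2*x))/2


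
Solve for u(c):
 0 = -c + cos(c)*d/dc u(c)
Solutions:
 u(c) = C1 + Integral(c/cos(c), c)


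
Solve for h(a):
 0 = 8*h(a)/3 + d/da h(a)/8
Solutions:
 h(a) = C1*exp(-64*a/3)


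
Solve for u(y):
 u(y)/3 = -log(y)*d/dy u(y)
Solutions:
 u(y) = C1*exp(-li(y)/3)


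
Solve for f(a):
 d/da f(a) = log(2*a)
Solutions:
 f(a) = C1 + a*log(a) - a + a*log(2)


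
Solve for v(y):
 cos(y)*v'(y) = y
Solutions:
 v(y) = C1 + Integral(y/cos(y), y)


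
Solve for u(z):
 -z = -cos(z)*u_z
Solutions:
 u(z) = C1 + Integral(z/cos(z), z)


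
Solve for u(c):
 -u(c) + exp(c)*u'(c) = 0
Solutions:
 u(c) = C1*exp(-exp(-c))


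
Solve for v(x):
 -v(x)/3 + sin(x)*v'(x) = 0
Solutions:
 v(x) = C1*(cos(x) - 1)^(1/6)/(cos(x) + 1)^(1/6)


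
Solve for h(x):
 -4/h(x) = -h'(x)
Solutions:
 h(x) = -sqrt(C1 + 8*x)
 h(x) = sqrt(C1 + 8*x)


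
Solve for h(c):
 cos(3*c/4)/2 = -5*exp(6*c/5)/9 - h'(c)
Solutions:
 h(c) = C1 - 25*exp(6*c/5)/54 - 2*sin(3*c/4)/3


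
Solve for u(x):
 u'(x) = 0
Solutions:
 u(x) = C1


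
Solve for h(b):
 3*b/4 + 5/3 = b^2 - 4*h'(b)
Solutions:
 h(b) = C1 + b^3/12 - 3*b^2/32 - 5*b/12


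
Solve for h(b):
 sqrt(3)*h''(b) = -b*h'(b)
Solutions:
 h(b) = C1 + C2*erf(sqrt(2)*3^(3/4)*b/6)


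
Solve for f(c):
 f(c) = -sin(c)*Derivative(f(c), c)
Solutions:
 f(c) = C1*sqrt(cos(c) + 1)/sqrt(cos(c) - 1)


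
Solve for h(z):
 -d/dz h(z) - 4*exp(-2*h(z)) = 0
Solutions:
 h(z) = log(-sqrt(C1 - 8*z))
 h(z) = log(C1 - 8*z)/2


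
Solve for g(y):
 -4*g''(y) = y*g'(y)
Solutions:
 g(y) = C1 + C2*erf(sqrt(2)*y/4)


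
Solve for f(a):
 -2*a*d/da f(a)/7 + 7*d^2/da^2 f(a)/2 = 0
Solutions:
 f(a) = C1 + C2*erfi(sqrt(2)*a/7)


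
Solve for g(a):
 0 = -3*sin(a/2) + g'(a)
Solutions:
 g(a) = C1 - 6*cos(a/2)


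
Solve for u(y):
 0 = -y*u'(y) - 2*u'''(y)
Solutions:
 u(y) = C1 + Integral(C2*airyai(-2^(2/3)*y/2) + C3*airybi(-2^(2/3)*y/2), y)


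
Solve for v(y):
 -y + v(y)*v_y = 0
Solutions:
 v(y) = -sqrt(C1 + y^2)
 v(y) = sqrt(C1 + y^2)


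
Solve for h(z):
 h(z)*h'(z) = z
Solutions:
 h(z) = -sqrt(C1 + z^2)
 h(z) = sqrt(C1 + z^2)


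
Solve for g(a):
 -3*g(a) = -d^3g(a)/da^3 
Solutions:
 g(a) = C3*exp(3^(1/3)*a) + (C1*sin(3^(5/6)*a/2) + C2*cos(3^(5/6)*a/2))*exp(-3^(1/3)*a/2)


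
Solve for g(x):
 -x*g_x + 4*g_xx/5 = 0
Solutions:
 g(x) = C1 + C2*erfi(sqrt(10)*x/4)


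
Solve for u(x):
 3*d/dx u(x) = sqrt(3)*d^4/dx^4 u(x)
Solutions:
 u(x) = C1 + C4*exp(3^(1/6)*x) + (C2*sin(3^(2/3)*x/2) + C3*cos(3^(2/3)*x/2))*exp(-3^(1/6)*x/2)


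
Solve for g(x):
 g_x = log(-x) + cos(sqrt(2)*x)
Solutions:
 g(x) = C1 + x*log(-x) - x + sqrt(2)*sin(sqrt(2)*x)/2


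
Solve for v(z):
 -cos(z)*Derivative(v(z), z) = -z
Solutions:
 v(z) = C1 + Integral(z/cos(z), z)


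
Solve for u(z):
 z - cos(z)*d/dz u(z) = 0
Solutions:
 u(z) = C1 + Integral(z/cos(z), z)


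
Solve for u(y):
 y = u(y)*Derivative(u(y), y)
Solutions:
 u(y) = -sqrt(C1 + y^2)
 u(y) = sqrt(C1 + y^2)


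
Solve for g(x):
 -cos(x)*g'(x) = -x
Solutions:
 g(x) = C1 + Integral(x/cos(x), x)


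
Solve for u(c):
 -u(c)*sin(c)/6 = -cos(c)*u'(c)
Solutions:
 u(c) = C1/cos(c)^(1/6)


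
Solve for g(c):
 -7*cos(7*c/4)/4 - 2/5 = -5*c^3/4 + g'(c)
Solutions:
 g(c) = C1 + 5*c^4/16 - 2*c/5 - sin(7*c/4)


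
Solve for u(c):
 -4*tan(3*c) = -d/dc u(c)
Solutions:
 u(c) = C1 - 4*log(cos(3*c))/3


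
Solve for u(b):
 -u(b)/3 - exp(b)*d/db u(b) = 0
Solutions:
 u(b) = C1*exp(exp(-b)/3)


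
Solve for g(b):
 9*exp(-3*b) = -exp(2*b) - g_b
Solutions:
 g(b) = C1 - exp(2*b)/2 + 3*exp(-3*b)


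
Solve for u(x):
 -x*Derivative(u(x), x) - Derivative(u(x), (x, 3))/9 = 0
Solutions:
 u(x) = C1 + Integral(C2*airyai(-3^(2/3)*x) + C3*airybi(-3^(2/3)*x), x)


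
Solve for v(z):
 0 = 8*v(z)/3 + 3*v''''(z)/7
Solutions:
 v(z) = (C1*sin(14^(1/4)*sqrt(3)*z/3) + C2*cos(14^(1/4)*sqrt(3)*z/3))*exp(-14^(1/4)*sqrt(3)*z/3) + (C3*sin(14^(1/4)*sqrt(3)*z/3) + C4*cos(14^(1/4)*sqrt(3)*z/3))*exp(14^(1/4)*sqrt(3)*z/3)


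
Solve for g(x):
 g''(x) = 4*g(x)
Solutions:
 g(x) = C1*exp(-2*x) + C2*exp(2*x)


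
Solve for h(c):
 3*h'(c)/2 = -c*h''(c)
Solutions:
 h(c) = C1 + C2/sqrt(c)


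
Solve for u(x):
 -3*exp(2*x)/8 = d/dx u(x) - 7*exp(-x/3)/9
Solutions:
 u(x) = C1 - 3*exp(2*x)/16 - 7*exp(-x/3)/3


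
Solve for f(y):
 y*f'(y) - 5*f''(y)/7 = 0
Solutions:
 f(y) = C1 + C2*erfi(sqrt(70)*y/10)


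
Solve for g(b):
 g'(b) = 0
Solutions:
 g(b) = C1


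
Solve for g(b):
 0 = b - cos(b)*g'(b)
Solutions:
 g(b) = C1 + Integral(b/cos(b), b)


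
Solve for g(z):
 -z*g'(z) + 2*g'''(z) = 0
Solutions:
 g(z) = C1 + Integral(C2*airyai(2^(2/3)*z/2) + C3*airybi(2^(2/3)*z/2), z)


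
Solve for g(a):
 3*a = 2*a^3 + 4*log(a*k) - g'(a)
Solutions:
 g(a) = C1 + a^4/2 - 3*a^2/2 + 4*a*log(a*k) - 4*a


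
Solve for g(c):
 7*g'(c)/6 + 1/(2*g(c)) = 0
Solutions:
 g(c) = -sqrt(C1 - 42*c)/7
 g(c) = sqrt(C1 - 42*c)/7


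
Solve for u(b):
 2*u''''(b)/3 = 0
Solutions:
 u(b) = C1 + C2*b + C3*b^2 + C4*b^3


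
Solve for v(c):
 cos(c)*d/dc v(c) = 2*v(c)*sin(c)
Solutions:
 v(c) = C1/cos(c)^2


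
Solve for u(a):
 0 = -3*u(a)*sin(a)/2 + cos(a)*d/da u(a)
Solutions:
 u(a) = C1/cos(a)^(3/2)


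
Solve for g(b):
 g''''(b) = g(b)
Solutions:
 g(b) = C1*exp(-b) + C2*exp(b) + C3*sin(b) + C4*cos(b)


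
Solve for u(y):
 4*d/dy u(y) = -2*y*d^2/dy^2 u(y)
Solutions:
 u(y) = C1 + C2/y


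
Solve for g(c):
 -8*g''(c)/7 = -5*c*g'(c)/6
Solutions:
 g(c) = C1 + C2*erfi(sqrt(210)*c/24)


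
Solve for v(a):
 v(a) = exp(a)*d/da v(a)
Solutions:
 v(a) = C1*exp(-exp(-a))


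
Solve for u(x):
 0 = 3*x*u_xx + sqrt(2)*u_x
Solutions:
 u(x) = C1 + C2*x^(1 - sqrt(2)/3)


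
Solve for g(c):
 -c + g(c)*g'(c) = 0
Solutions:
 g(c) = -sqrt(C1 + c^2)
 g(c) = sqrt(C1 + c^2)


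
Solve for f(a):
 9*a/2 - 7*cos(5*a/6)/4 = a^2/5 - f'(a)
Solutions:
 f(a) = C1 + a^3/15 - 9*a^2/4 + 21*sin(5*a/6)/10


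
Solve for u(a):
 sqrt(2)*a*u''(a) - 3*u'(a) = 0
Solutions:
 u(a) = C1 + C2*a^(1 + 3*sqrt(2)/2)


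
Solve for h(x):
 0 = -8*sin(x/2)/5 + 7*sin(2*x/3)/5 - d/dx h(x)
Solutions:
 h(x) = C1 + 16*cos(x/2)/5 - 21*cos(2*x/3)/10


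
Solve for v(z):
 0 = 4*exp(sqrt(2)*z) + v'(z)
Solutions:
 v(z) = C1 - 2*sqrt(2)*exp(sqrt(2)*z)


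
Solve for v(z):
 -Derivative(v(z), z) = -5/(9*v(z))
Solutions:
 v(z) = -sqrt(C1 + 10*z)/3
 v(z) = sqrt(C1 + 10*z)/3


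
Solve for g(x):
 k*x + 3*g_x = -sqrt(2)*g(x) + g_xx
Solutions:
 g(x) = C1*exp(x*(3 - sqrt(4*sqrt(2) + 9))/2) + C2*exp(x*(3 + sqrt(4*sqrt(2) + 9))/2) - sqrt(2)*k*x/2 + 3*k/2


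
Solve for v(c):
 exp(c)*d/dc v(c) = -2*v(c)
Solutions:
 v(c) = C1*exp(2*exp(-c))


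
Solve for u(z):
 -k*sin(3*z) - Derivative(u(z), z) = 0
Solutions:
 u(z) = C1 + k*cos(3*z)/3


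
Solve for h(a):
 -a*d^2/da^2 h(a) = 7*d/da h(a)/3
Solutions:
 h(a) = C1 + C2/a^(4/3)


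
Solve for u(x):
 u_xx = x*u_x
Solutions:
 u(x) = C1 + C2*erfi(sqrt(2)*x/2)


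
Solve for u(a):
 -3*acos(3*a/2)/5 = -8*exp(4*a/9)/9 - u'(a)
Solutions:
 u(a) = C1 + 3*a*acos(3*a/2)/5 - sqrt(4 - 9*a^2)/5 - 2*exp(4*a/9)


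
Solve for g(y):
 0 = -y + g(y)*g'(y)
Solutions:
 g(y) = -sqrt(C1 + y^2)
 g(y) = sqrt(C1 + y^2)


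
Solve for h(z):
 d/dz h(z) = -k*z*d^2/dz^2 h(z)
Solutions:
 h(z) = C1 + z^(((re(k) - 1)*re(k) + im(k)^2)/(re(k)^2 + im(k)^2))*(C2*sin(log(z)*Abs(im(k))/(re(k)^2 + im(k)^2)) + C3*cos(log(z)*im(k)/(re(k)^2 + im(k)^2)))


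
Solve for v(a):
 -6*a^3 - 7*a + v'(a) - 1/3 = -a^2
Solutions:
 v(a) = C1 + 3*a^4/2 - a^3/3 + 7*a^2/2 + a/3


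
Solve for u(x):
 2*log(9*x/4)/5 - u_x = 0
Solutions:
 u(x) = C1 + 2*x*log(x)/5 - 4*x*log(2)/5 - 2*x/5 + 4*x*log(3)/5


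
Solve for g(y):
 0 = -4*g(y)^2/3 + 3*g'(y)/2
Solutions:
 g(y) = -9/(C1 + 8*y)


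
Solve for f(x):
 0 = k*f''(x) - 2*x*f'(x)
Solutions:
 f(x) = C1 + C2*erf(x*sqrt(-1/k))/sqrt(-1/k)


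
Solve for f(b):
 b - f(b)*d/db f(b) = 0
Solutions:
 f(b) = -sqrt(C1 + b^2)
 f(b) = sqrt(C1 + b^2)


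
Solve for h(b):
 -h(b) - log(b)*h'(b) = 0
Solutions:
 h(b) = C1*exp(-li(b))


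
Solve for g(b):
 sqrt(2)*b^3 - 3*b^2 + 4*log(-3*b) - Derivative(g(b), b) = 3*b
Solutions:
 g(b) = C1 + sqrt(2)*b^4/4 - b^3 - 3*b^2/2 + 4*b*log(-b) + 4*b*(-1 + log(3))


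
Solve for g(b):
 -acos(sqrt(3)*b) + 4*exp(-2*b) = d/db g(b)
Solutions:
 g(b) = C1 - b*acos(sqrt(3)*b) + sqrt(3)*sqrt(1 - 3*b^2)/3 - 2*exp(-2*b)


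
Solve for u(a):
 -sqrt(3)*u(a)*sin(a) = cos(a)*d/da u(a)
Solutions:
 u(a) = C1*cos(a)^(sqrt(3))


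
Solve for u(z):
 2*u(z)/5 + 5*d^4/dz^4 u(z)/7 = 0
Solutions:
 u(z) = (C1*sin(2^(3/4)*sqrt(5)*7^(1/4)*z/10) + C2*cos(2^(3/4)*sqrt(5)*7^(1/4)*z/10))*exp(-2^(3/4)*sqrt(5)*7^(1/4)*z/10) + (C3*sin(2^(3/4)*sqrt(5)*7^(1/4)*z/10) + C4*cos(2^(3/4)*sqrt(5)*7^(1/4)*z/10))*exp(2^(3/4)*sqrt(5)*7^(1/4)*z/10)


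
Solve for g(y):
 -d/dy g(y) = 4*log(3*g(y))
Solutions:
 Integral(1/(log(_y) + log(3)), (_y, g(y)))/4 = C1 - y


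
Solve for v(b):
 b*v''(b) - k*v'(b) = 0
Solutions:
 v(b) = C1 + b^(re(k) + 1)*(C2*sin(log(b)*Abs(im(k))) + C3*cos(log(b)*im(k)))


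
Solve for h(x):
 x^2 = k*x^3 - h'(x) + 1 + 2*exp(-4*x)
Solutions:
 h(x) = C1 + k*x^4/4 - x^3/3 + x - exp(-4*x)/2


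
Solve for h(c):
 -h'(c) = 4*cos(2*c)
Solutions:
 h(c) = C1 - 2*sin(2*c)


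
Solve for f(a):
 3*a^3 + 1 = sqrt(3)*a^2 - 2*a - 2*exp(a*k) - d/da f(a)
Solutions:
 f(a) = C1 - 3*a^4/4 + sqrt(3)*a^3/3 - a^2 - a - 2*exp(a*k)/k


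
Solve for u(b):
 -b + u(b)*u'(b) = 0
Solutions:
 u(b) = -sqrt(C1 + b^2)
 u(b) = sqrt(C1 + b^2)


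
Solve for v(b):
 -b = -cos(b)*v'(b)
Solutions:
 v(b) = C1 + Integral(b/cos(b), b)


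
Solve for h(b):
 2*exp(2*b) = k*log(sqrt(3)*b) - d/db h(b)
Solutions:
 h(b) = C1 + b*k*log(b) + b*k*(-1 + log(3)/2) - exp(2*b)


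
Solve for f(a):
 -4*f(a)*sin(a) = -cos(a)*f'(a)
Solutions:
 f(a) = C1/cos(a)^4


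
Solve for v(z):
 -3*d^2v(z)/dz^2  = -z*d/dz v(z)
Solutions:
 v(z) = C1 + C2*erfi(sqrt(6)*z/6)


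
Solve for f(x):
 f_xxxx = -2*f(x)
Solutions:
 f(x) = (C1*sin(2^(3/4)*x/2) + C2*cos(2^(3/4)*x/2))*exp(-2^(3/4)*x/2) + (C3*sin(2^(3/4)*x/2) + C4*cos(2^(3/4)*x/2))*exp(2^(3/4)*x/2)


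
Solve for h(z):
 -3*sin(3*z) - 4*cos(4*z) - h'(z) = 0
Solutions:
 h(z) = C1 - sin(4*z) + cos(3*z)


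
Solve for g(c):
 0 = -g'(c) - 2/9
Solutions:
 g(c) = C1 - 2*c/9


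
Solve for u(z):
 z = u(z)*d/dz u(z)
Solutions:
 u(z) = -sqrt(C1 + z^2)
 u(z) = sqrt(C1 + z^2)


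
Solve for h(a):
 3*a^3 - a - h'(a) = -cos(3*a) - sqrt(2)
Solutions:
 h(a) = C1 + 3*a^4/4 - a^2/2 + sqrt(2)*a + sin(3*a)/3


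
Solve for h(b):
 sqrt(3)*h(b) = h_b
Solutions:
 h(b) = C1*exp(sqrt(3)*b)


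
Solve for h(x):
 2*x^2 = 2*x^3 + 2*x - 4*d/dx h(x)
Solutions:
 h(x) = C1 + x^4/8 - x^3/6 + x^2/4


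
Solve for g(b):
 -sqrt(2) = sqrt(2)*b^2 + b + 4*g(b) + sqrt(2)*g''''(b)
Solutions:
 g(b) = -sqrt(2)*b^2/4 - b/4 + (C1*sin(2^(7/8)*b/2) + C2*cos(2^(7/8)*b/2))*exp(-2^(7/8)*b/2) + (C3*sin(2^(7/8)*b/2) + C4*cos(2^(7/8)*b/2))*exp(2^(7/8)*b/2) - sqrt(2)/4


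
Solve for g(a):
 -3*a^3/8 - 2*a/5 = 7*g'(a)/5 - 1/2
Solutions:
 g(a) = C1 - 15*a^4/224 - a^2/7 + 5*a/14


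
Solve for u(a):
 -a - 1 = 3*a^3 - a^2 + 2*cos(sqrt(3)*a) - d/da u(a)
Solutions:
 u(a) = C1 + 3*a^4/4 - a^3/3 + a^2/2 + a + 2*sqrt(3)*sin(sqrt(3)*a)/3


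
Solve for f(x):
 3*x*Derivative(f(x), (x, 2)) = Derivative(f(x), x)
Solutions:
 f(x) = C1 + C2*x^(4/3)


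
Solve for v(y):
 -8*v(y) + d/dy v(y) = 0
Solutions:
 v(y) = C1*exp(8*y)


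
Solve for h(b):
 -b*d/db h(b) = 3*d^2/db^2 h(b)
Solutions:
 h(b) = C1 + C2*erf(sqrt(6)*b/6)


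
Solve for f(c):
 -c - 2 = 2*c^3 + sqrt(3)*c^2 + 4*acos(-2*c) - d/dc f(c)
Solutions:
 f(c) = C1 + c^4/2 + sqrt(3)*c^3/3 + c^2/2 + 4*c*acos(-2*c) + 2*c + 2*sqrt(1 - 4*c^2)


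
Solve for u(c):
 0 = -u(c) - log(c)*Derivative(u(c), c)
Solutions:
 u(c) = C1*exp(-li(c))


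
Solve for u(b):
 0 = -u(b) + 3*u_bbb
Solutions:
 u(b) = C3*exp(3^(2/3)*b/3) + (C1*sin(3^(1/6)*b/2) + C2*cos(3^(1/6)*b/2))*exp(-3^(2/3)*b/6)


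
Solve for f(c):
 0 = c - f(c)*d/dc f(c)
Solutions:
 f(c) = -sqrt(C1 + c^2)
 f(c) = sqrt(C1 + c^2)


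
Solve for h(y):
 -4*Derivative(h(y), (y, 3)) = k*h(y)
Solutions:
 h(y) = C1*exp(2^(1/3)*y*(-k)^(1/3)/2) + C2*exp(2^(1/3)*y*(-k)^(1/3)*(-1 + sqrt(3)*I)/4) + C3*exp(-2^(1/3)*y*(-k)^(1/3)*(1 + sqrt(3)*I)/4)


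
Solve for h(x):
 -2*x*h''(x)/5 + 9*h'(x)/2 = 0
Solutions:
 h(x) = C1 + C2*x^(49/4)


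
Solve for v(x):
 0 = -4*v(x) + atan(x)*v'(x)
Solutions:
 v(x) = C1*exp(4*Integral(1/atan(x), x))


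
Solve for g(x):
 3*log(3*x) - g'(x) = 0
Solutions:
 g(x) = C1 + 3*x*log(x) - 3*x + x*log(27)


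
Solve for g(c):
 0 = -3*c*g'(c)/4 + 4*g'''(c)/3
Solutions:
 g(c) = C1 + Integral(C2*airyai(6^(2/3)*c/4) + C3*airybi(6^(2/3)*c/4), c)


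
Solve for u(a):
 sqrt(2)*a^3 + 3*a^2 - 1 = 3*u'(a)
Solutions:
 u(a) = C1 + sqrt(2)*a^4/12 + a^3/3 - a/3


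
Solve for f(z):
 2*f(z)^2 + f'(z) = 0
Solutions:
 f(z) = 1/(C1 + 2*z)


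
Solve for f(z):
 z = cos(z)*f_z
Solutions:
 f(z) = C1 + Integral(z/cos(z), z)


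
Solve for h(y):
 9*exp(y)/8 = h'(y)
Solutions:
 h(y) = C1 + 9*exp(y)/8


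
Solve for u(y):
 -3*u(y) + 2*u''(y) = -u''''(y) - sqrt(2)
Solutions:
 u(y) = C1*exp(-y) + C2*exp(y) + C3*sin(sqrt(3)*y) + C4*cos(sqrt(3)*y) + sqrt(2)/3


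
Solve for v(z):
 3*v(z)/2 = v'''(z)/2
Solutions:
 v(z) = C3*exp(3^(1/3)*z) + (C1*sin(3^(5/6)*z/2) + C2*cos(3^(5/6)*z/2))*exp(-3^(1/3)*z/2)


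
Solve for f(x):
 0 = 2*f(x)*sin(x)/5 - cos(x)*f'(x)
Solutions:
 f(x) = C1/cos(x)^(2/5)


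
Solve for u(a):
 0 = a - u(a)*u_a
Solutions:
 u(a) = -sqrt(C1 + a^2)
 u(a) = sqrt(C1 + a^2)


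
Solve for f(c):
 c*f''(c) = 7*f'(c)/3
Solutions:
 f(c) = C1 + C2*c^(10/3)


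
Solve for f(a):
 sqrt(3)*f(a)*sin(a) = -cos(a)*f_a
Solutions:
 f(a) = C1*cos(a)^(sqrt(3))


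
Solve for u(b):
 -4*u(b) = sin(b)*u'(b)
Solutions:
 u(b) = C1*(cos(b)^2 + 2*cos(b) + 1)/(cos(b)^2 - 2*cos(b) + 1)


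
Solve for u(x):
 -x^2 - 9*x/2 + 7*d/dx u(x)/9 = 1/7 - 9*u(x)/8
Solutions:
 u(x) = C1*exp(-81*x/56) + 8*x^2/9 + 2020*x/729 - 739352/413343


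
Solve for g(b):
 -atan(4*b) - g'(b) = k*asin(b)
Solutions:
 g(b) = C1 - b*atan(4*b) - k*(b*asin(b) + sqrt(1 - b^2)) + log(16*b^2 + 1)/8


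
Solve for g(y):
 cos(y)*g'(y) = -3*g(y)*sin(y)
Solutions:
 g(y) = C1*cos(y)^3


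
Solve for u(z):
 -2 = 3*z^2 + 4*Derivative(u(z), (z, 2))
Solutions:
 u(z) = C1 + C2*z - z^4/16 - z^2/4


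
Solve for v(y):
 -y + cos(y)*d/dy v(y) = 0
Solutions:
 v(y) = C1 + Integral(y/cos(y), y)


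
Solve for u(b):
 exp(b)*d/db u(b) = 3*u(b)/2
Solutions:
 u(b) = C1*exp(-3*exp(-b)/2)
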